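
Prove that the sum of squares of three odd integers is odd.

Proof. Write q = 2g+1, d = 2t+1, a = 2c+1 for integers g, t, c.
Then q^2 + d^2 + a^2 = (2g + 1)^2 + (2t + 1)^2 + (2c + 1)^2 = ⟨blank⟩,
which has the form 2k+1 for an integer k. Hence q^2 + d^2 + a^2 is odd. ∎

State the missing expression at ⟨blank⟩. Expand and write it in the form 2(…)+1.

2(2c^2 + 2c + 2g^2 + 2g + 2t^2 + 2t + 1) + 1

(2g + 1)^2 + (2t + 1)^2 + (2c + 1)^2 = 4c^2 + 4c + 4g^2 + 4g + 4t^2 + 4t + 3
= 2(2c^2 + 2c + 2g^2 + 2g + 2t^2 + 2t + 1) + 1.
Since 2c^2 + 2c + 2g^2 + 2g + 2t^2 + 2t + 1 is an integer, the sum of squares is of the form 2k+1 for an integer k.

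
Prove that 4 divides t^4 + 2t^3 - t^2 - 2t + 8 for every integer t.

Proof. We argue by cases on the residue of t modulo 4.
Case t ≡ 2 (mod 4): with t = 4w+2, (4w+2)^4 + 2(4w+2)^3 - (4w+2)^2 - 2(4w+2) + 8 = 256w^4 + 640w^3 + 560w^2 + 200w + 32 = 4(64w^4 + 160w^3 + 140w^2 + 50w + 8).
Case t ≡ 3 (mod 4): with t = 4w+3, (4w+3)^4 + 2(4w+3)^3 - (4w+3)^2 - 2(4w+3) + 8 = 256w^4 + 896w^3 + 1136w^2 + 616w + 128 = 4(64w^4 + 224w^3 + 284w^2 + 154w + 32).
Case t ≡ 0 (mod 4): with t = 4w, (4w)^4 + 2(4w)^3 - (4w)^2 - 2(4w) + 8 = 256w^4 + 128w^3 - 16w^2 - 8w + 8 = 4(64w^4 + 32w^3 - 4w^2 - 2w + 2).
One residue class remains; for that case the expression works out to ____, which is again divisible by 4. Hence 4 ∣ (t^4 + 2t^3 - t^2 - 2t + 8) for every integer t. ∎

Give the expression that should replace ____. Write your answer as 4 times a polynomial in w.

The residues treated are {2, 3, 0}, so the missing case is t ≡ 1 (mod 4); write t = 4w+1.
Then (4w+1)^4 + 2(4w+1)^3 - (4w+1)^2 - 2(4w+1) + 8 = 256w^4 + 384w^3 + 176w^2 + 24w + 8 = 4(64w^4 + 96w^3 + 44w^2 + 6w + 2).

4(64w^4 + 96w^3 + 44w^2 + 6w + 2)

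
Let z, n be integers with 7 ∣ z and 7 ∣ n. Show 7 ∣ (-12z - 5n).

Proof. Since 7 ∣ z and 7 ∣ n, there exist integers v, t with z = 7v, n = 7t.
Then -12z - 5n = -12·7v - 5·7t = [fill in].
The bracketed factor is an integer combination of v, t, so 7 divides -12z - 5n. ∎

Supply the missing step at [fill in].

Each term has a factor of 7: -12·7v - 5·7t = 7·(-5t - 12v).
Since -5t - 12v is an integer, 7 ∣ (-12z - 5n).

7(-5t - 12v)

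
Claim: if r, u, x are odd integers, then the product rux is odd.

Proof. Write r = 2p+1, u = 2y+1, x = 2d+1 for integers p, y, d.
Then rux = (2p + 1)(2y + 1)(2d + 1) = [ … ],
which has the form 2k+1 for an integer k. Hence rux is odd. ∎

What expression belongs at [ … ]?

(2p + 1)(2y + 1)(2d + 1) = 8dpy + 4dp + 4dy + 2d + 4py + 2p + 2y + 1
= 2(4dpy + 2dp + 2dy + d + 2py + p + y) + 1.
Since 4dpy + 2dp + 2dy + d + 2py + p + y is an integer, the product is of the form 2k+1 for an integer k.

2(4dpy + 2dp + 2dy + d + 2py + p + y) + 1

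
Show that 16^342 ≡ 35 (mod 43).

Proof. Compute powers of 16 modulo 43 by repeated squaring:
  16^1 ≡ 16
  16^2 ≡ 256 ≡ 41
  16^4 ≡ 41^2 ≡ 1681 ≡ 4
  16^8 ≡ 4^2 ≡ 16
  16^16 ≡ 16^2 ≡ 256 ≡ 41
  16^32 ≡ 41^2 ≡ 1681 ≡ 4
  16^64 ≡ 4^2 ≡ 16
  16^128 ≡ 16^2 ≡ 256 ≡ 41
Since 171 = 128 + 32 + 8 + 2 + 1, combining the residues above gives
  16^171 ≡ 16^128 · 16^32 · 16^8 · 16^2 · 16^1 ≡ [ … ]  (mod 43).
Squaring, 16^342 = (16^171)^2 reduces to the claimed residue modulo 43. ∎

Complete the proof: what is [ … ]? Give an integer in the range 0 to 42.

Multiply the listed residues: 41 · 4 · 16 · 41 · 16 = 164 → 2624 → 107584 → 1721344.
Reducing modulo 43: 1721344 = 40031·43 + 11, so 16^171 ≡ 11.

11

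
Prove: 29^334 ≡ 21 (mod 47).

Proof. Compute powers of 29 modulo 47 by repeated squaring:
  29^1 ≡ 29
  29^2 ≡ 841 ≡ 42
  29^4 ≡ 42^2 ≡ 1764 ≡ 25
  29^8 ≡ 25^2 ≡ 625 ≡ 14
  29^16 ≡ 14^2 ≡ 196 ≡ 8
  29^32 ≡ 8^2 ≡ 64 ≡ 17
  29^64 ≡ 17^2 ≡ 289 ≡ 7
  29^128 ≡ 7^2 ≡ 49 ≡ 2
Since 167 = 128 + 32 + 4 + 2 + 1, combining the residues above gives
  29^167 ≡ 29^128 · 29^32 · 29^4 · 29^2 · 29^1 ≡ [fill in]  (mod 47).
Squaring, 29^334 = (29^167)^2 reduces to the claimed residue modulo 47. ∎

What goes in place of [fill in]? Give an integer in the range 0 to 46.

29^128 · 29^32 · 29^4 · 29^2 · 29^1 ≡ 2 · 17 · 25 · 42 · 29 = 1035300.
1035300 mod 47 = 31, so 29^167 ≡ 31 (mod 47).

31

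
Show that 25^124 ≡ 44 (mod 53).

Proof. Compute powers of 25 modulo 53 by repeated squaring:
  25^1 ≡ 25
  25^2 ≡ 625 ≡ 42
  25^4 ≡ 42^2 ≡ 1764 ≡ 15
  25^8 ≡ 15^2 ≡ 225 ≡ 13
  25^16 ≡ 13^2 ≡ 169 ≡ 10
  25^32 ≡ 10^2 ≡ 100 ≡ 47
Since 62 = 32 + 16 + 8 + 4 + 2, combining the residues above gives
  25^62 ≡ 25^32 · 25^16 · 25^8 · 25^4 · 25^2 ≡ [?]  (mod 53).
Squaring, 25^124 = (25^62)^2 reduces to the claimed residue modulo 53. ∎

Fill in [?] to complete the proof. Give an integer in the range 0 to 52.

25^32 · 25^16 · 25^8 · 25^4 · 25^2 ≡ 47 · 10 · 13 · 15 · 42 = 3849300.
3849300 mod 53 = 16, so 25^62 ≡ 16 (mod 53).

16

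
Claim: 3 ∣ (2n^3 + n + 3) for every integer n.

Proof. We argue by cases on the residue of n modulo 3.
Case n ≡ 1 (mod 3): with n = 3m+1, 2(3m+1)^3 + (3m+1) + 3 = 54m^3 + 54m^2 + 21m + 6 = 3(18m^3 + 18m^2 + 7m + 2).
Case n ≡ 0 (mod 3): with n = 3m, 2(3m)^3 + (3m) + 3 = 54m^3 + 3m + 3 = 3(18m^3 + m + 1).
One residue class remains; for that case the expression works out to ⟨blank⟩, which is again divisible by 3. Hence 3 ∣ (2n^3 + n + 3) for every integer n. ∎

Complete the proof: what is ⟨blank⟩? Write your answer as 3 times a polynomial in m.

3(18m^3 + 36m^2 + 25m + 7)

Only n ≡ 2 (mod 3) is unaccounted for. Put n = 3m+2:
2(3m+2)^3 + (3m+2) + 3 expands to 54m^3 + 108m^2 + 75m + 21,
and factoring out 3 leaves 3(18m^3 + 36m^2 + 25m + 7).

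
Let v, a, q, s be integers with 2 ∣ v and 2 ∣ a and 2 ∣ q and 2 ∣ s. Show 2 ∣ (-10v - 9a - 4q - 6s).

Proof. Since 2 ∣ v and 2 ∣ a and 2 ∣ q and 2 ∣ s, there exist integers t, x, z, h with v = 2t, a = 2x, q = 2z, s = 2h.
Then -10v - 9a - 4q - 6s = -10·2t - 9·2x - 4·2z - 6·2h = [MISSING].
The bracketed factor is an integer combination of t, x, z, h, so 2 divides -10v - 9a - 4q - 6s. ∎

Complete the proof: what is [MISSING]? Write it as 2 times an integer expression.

2(-6h - 10t - 9x - 4z)

Pull the common 2 out of every term: -10·2t - 9·2x - 4·2z - 6·2h = 2(-6h - 10t - 9x - 4z).
-6h - 10t - 9x - 4z is an integer, which exhibits the divisibility.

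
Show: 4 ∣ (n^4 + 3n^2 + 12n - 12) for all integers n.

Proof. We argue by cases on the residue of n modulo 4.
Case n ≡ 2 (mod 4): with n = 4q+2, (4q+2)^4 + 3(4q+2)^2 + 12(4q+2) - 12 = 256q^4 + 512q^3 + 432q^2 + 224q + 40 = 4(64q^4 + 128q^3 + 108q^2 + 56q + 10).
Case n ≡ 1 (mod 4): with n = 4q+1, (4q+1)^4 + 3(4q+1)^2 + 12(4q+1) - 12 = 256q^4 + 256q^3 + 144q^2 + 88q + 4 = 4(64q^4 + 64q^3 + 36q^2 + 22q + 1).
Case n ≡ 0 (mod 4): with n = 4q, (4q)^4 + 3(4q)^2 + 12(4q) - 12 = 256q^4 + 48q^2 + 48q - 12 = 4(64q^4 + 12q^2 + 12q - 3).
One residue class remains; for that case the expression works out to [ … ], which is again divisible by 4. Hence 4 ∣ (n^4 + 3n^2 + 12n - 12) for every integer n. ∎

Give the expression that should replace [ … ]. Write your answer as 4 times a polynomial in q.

4(64q^4 + 192q^3 + 228q^2 + 138q + 33)

The residues treated are {2, 1, 0}, so the missing case is n ≡ 3 (mod 4); write n = 4q+3.
Then (4q+3)^4 + 3(4q+3)^2 + 12(4q+3) - 12 = 256q^4 + 768q^3 + 912q^2 + 552q + 132 = 4(64q^4 + 192q^3 + 228q^2 + 138q + 33).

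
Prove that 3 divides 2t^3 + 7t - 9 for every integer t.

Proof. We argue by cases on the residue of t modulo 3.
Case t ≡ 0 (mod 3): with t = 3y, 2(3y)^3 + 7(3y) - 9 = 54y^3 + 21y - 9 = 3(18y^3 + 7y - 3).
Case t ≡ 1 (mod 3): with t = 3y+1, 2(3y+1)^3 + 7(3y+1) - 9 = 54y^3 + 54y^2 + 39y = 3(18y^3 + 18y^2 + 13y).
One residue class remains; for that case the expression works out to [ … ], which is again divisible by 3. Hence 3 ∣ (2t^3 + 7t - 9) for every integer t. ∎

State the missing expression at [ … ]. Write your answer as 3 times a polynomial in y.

3(18y^3 + 36y^2 + 31y + 7)

Only t ≡ 2 (mod 3) is unaccounted for. Put t = 3y+2:
2(3y+2)^3 + 7(3y+2) - 9 expands to 54y^3 + 108y^2 + 93y + 21,
and factoring out 3 leaves 3(18y^3 + 36y^2 + 31y + 7).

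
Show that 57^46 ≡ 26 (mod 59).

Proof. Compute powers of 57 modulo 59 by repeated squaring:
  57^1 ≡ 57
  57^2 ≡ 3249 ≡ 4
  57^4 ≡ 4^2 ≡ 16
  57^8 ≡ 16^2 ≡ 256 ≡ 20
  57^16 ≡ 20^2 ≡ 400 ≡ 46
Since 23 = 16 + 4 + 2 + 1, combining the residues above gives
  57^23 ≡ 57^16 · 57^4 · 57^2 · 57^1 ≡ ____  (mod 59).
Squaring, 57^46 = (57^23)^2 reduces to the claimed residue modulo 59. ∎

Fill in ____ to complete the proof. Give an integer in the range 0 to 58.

12

57^16 · 57^4 · 57^2 · 57^1 ≡ 46 · 16 · 4 · 57 = 167808.
167808 mod 59 = 12, so 57^23 ≡ 12 (mod 59).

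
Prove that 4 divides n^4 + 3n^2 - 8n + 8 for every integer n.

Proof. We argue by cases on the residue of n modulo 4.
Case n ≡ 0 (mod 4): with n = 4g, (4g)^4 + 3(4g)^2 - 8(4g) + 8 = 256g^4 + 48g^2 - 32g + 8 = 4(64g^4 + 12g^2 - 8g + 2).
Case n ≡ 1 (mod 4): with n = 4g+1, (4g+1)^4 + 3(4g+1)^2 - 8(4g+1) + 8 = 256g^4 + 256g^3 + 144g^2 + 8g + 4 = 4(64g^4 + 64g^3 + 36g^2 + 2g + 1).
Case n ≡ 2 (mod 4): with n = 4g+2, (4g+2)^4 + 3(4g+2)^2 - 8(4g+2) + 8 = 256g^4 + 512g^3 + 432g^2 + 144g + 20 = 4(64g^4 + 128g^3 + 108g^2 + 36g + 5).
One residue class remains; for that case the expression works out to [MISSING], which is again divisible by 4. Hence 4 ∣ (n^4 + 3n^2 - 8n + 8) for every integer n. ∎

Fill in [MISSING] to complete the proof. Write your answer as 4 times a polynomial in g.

The residues treated are {0, 1, 2}, so the missing case is n ≡ 3 (mod 4); write n = 4g+3.
Then (4g+3)^4 + 3(4g+3)^2 - 8(4g+3) + 8 = 256g^4 + 768g^3 + 912g^2 + 472g + 92 = 4(64g^4 + 192g^3 + 228g^2 + 118g + 23).

4(64g^4 + 192g^3 + 228g^2 + 118g + 23)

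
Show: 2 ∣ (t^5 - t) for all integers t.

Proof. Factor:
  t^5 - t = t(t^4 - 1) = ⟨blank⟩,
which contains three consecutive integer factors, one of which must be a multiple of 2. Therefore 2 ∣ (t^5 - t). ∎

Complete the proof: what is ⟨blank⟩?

t^4 - 1 = (t^2 - 1)(t^2 + 1), and t^2 - 1 = (t-1)(t+1).
So t(t^4 - 1) = (t - 1)t(t + 1)(t^2 + 1).

(t - 1)t(t + 1)(t^2 + 1)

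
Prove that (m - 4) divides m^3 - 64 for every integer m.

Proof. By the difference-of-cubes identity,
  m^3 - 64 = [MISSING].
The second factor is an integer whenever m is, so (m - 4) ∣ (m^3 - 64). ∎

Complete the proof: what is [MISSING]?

(m - 4)(m^2 + 4m + 16)

Polynomial division of m^3 - 64 by m - 4 leaves remainder 0 and quotient m^2 + 4m + 16.
Hence m^3 - 64 = (m - 4)(m^2 + 4m + 16).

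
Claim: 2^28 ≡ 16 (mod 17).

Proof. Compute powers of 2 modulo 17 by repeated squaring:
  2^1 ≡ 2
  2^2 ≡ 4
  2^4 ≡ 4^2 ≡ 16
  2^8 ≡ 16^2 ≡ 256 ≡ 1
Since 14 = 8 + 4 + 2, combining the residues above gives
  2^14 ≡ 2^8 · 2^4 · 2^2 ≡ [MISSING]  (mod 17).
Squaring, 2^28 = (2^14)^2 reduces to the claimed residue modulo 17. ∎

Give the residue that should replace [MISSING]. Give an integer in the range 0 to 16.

2^8 · 2^4 · 2^2 ≡ 1 · 16 · 4 = 64.
64 mod 17 = 13, so 2^14 ≡ 13 (mod 17).

13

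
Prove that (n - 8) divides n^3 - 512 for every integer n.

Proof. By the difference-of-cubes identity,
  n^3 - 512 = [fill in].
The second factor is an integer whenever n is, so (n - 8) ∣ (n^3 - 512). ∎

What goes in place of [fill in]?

(n - 8)(n^2 + 8n + 64)

a^3 - b^3 = (a - b)(a^2 + ab + b^2). With a = n, b = 8:
n^3 - 512 = (n - 8)(n^2 + 8n + 64).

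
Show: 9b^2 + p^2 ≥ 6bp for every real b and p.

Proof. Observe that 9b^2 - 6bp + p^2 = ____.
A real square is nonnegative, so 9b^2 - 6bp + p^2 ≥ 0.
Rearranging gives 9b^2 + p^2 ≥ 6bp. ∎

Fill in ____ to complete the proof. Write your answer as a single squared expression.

The leading and trailing coefficients are 3^2 and 1^2, and 6 = 2·3·1, so the trinomial is (3b - p)^2.
Hence 9b^2 - 6bp + p^2 ≥ 0.

(3b - p)^2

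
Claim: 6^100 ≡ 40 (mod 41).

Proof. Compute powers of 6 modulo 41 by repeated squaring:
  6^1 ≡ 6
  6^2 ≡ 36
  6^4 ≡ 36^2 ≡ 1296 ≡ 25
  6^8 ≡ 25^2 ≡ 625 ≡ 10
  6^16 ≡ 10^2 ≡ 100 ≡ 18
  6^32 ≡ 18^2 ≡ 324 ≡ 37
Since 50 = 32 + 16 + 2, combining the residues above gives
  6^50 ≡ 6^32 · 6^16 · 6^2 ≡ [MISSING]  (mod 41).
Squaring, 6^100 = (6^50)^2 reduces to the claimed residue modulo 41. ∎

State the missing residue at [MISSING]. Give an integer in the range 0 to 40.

6^32 · 6^16 · 6^2 ≡ 37 · 18 · 36 = 23976.
23976 mod 41 = 32, so 6^50 ≡ 32 (mod 41).

32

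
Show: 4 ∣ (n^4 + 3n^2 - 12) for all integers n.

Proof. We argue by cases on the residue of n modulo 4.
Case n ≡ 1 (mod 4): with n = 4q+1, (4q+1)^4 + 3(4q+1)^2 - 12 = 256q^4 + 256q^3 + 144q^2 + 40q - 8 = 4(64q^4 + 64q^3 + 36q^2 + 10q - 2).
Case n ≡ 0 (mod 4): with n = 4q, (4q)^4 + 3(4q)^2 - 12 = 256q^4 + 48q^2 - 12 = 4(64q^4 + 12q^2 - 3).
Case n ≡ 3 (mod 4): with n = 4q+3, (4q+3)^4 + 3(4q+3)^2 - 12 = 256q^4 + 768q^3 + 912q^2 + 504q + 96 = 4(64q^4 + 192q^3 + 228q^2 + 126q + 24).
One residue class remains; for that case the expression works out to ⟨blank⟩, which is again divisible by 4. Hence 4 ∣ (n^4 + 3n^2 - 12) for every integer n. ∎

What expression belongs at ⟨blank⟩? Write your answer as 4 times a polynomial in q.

4(64q^4 + 128q^3 + 108q^2 + 44q + 4)

The residues treated are {1, 0, 3}, so the missing case is n ≡ 2 (mod 4); write n = 4q+2.
Then (4q+2)^4 + 3(4q+2)^2 - 12 = 256q^4 + 512q^3 + 432q^2 + 176q + 16 = 4(64q^4 + 128q^3 + 108q^2 + 44q + 4).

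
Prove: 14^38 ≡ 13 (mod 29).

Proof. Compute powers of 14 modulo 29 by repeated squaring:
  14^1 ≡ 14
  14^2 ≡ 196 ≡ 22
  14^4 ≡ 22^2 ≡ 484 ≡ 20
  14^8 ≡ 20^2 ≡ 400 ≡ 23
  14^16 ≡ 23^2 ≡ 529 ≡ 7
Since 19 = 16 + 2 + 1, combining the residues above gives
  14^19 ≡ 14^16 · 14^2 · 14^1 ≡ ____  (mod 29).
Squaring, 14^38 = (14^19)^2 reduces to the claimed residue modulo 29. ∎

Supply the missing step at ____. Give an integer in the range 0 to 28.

10

14^16 · 14^2 · 14^1 ≡ 7 · 22 · 14 = 2156.
2156 mod 29 = 10, so 14^19 ≡ 10 (mod 29).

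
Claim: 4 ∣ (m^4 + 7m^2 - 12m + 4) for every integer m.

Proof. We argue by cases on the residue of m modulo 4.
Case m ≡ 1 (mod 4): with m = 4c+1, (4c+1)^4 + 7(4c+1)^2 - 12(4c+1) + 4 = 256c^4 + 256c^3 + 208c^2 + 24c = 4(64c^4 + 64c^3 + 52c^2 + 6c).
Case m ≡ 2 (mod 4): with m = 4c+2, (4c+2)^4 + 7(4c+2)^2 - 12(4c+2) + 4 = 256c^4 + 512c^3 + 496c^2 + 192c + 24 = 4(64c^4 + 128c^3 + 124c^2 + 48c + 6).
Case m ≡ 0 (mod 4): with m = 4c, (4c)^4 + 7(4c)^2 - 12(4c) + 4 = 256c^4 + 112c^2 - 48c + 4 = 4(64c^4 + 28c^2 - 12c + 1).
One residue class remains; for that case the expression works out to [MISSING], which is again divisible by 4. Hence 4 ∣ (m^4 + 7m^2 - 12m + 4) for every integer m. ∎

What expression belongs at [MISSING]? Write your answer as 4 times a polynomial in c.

4(64c^4 + 192c^3 + 244c^2 + 138c + 28)

The residues treated are {1, 2, 0}, so the missing case is m ≡ 3 (mod 4); write m = 4c+3.
Then (4c+3)^4 + 7(4c+3)^2 - 12(4c+3) + 4 = 256c^4 + 768c^3 + 976c^2 + 552c + 112 = 4(64c^4 + 192c^3 + 244c^2 + 138c + 28).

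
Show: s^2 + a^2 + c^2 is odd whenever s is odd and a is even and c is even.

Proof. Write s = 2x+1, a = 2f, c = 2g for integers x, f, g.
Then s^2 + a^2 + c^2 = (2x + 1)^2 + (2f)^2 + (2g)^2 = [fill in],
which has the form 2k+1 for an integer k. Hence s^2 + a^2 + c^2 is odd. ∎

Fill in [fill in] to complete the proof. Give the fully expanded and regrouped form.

Expanding: (2x + 1)^2 + (2f)^2 + (2g)^2 = 4f^2 + 4g^2 + 4x^2 + 4x + 1.
Every term except the constant is even, so this is 2(2f^2 + 2g^2 + 2x^2 + 2x) + 1,
and 2f^2 + 2g^2 + 2x^2 + 2x ∈ ℤ gives the required form.

2(2f^2 + 2g^2 + 2x^2 + 2x) + 1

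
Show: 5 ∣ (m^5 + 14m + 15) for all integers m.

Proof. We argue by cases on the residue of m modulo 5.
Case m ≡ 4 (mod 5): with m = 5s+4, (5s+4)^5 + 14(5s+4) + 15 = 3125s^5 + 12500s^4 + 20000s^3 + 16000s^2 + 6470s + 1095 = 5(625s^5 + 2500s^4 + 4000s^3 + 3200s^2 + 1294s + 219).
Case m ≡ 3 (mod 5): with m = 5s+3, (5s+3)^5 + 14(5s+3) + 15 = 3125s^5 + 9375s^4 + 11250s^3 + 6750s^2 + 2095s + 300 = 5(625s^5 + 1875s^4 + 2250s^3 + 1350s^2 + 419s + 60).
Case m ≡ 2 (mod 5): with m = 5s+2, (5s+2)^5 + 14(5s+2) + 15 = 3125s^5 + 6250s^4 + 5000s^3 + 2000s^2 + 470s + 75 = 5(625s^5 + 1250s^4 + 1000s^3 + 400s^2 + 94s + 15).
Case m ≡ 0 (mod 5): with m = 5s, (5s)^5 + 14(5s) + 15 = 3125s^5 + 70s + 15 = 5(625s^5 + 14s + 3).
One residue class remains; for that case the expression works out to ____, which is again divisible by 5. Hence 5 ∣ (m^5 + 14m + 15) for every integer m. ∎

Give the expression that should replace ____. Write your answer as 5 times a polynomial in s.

Only m ≡ 1 (mod 5) is unaccounted for. Put m = 5s+1:
(5s+1)^5 + 14(5s+1) + 15 expands to 3125s^5 + 3125s^4 + 1250s^3 + 250s^2 + 95s + 30,
and factoring out 5 leaves 5(625s^5 + 625s^4 + 250s^3 + 50s^2 + 19s + 6).

5(625s^5 + 625s^4 + 250s^3 + 50s^2 + 19s + 6)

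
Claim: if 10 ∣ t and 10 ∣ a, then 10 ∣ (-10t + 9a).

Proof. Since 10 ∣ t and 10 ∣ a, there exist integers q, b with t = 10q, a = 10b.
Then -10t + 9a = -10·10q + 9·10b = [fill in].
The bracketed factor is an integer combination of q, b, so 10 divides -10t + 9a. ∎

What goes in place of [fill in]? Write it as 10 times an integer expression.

Each term has a factor of 10: -10·10q + 9·10b = 10·(9b - 10q).
Since 9b - 10q is an integer, 10 ∣ (-10t + 9a).

10(9b - 10q)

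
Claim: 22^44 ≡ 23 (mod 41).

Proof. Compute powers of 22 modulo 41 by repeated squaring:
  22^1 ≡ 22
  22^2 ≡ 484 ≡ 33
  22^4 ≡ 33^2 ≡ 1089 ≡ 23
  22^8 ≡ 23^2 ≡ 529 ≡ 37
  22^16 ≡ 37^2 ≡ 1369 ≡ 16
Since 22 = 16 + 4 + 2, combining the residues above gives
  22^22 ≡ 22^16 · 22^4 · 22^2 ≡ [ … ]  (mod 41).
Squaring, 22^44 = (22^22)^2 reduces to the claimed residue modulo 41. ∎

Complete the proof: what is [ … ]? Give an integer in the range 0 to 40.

22^16 · 22^4 · 22^2 ≡ 16 · 23 · 33 = 12144.
12144 mod 41 = 8, so 22^22 ≡ 8 (mod 41).

8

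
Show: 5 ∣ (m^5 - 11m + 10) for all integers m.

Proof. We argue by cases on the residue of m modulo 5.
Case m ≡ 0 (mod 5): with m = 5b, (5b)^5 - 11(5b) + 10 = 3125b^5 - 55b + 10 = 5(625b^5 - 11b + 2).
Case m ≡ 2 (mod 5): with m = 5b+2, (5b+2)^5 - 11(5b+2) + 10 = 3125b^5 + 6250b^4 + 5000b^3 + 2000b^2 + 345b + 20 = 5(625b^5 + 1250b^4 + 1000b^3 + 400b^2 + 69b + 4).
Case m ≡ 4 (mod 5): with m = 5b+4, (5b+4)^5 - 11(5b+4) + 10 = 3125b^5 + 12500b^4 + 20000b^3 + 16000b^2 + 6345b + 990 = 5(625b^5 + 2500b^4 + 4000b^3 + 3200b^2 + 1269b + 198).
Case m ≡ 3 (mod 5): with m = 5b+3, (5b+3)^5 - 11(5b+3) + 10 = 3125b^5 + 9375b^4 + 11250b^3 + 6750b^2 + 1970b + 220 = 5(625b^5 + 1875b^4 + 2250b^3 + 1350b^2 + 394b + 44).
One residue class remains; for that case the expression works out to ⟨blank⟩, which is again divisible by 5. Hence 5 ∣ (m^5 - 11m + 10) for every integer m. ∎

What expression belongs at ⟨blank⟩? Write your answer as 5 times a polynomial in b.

Only m ≡ 1 (mod 5) is unaccounted for. Put m = 5b+1:
(5b+1)^5 - 11(5b+1) + 10 expands to 3125b^5 + 3125b^4 + 1250b^3 + 250b^2 - 30b,
and factoring out 5 leaves 5(625b^5 + 625b^4 + 250b^3 + 50b^2 - 6b).

5(625b^5 + 625b^4 + 250b^3 + 50b^2 - 6b)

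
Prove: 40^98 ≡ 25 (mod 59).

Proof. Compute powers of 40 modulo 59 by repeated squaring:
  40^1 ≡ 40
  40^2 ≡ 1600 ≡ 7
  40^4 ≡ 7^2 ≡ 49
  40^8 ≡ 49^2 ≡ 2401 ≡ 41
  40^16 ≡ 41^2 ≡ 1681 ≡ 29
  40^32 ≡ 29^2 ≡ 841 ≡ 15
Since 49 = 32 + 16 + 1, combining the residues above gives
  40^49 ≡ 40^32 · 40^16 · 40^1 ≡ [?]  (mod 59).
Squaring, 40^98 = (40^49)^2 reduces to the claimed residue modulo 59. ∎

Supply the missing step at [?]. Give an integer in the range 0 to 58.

54

Multiply the listed residues: 15 · 29 · 40 = 435 → 17400.
Reducing modulo 59: 17400 = 294·59 + 54, so 40^49 ≡ 54.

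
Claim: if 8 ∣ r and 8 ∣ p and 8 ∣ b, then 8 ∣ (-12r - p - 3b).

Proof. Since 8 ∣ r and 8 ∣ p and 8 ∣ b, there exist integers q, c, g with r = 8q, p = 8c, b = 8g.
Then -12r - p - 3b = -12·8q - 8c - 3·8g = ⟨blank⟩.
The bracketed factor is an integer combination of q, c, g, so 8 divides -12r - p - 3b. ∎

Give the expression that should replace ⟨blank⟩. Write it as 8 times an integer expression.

8(-c - 3g - 12q)

Each term has a factor of 8: -12·8q - 8c - 3·8g = 8·(-c - 3g - 12q).
Since -c - 3g - 12q is an integer, 8 ∣ (-12r - p - 3b).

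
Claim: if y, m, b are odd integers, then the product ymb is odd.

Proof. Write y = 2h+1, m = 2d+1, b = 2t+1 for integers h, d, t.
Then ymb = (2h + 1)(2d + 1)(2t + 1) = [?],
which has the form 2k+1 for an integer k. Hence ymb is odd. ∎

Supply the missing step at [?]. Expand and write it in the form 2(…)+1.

Expanding: (2h + 1)(2d + 1)(2t + 1) = 8dht + 4dh + 4dt + 2d + 4ht + 2h + 2t + 1.
Every term except the constant is even, so this is 2(4dht + 2dh + 2dt + d + 2ht + h + t) + 1,
and 4dht + 2dh + 2dt + d + 2ht + h + t ∈ ℤ gives the required form.

2(4dht + 2dh + 2dt + d + 2ht + h + t) + 1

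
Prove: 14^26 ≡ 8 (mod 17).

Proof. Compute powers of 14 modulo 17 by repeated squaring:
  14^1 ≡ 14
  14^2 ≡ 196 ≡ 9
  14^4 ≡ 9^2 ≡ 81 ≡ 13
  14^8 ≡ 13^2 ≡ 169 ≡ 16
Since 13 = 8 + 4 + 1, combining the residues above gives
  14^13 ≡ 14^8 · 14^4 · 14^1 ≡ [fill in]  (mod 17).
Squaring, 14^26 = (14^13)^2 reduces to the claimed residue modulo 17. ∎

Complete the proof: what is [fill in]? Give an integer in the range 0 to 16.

14^8 · 14^4 · 14^1 ≡ 16 · 13 · 14 = 2912.
2912 mod 17 = 5, so 14^13 ≡ 5 (mod 17).

5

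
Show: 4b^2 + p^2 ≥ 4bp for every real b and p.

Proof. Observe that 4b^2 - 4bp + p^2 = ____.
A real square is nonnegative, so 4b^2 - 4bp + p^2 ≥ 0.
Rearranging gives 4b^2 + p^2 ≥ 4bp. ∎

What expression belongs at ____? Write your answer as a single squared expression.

(2b - p)^2

4b^2 - 4bp + p^2 is a perfect-square trinomial: the outer terms are (2b)^2 and (p)^2, and the cross term is -2·2b·p.
So 4b^2 - 4bp + p^2 = (2b - p)^2 ≥ 0.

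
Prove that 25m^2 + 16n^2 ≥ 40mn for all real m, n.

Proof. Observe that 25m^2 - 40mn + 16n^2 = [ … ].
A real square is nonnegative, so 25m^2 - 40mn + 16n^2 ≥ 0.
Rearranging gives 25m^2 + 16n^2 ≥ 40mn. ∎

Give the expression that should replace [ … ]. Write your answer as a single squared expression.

(5m - 4n)^2

25m^2 - 40mn + 16n^2 is a perfect-square trinomial: the outer terms are (5m)^2 and (4n)^2, and the cross term is -2·5m·4n.
So 25m^2 - 40mn + 16n^2 = (5m - 4n)^2 ≥ 0.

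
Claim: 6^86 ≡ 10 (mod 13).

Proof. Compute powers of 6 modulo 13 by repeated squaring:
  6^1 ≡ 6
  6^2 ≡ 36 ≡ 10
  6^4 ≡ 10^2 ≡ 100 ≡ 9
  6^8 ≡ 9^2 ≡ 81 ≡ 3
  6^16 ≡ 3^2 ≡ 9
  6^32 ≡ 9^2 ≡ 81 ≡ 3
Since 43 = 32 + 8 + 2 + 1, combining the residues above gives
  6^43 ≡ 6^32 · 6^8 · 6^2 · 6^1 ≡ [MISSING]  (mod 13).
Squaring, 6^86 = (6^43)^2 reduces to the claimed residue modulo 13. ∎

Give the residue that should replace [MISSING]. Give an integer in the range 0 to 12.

7

6^32 · 6^8 · 6^2 · 6^1 ≡ 3 · 3 · 10 · 6 = 540.
540 mod 13 = 7, so 6^43 ≡ 7 (mod 13).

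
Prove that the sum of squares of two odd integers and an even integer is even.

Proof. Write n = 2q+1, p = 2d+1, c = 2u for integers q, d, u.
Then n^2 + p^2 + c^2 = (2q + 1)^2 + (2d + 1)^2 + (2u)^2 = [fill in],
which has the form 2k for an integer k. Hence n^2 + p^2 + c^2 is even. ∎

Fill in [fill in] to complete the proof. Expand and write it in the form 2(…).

(2q + 1)^2 + (2d + 1)^2 + (2u)^2 = 4d^2 + 4d + 4q^2 + 4q + 4u^2 + 2
= 2(2d^2 + 2d + 2q^2 + 2q + 2u^2 + 1).
Since 2d^2 + 2d + 2q^2 + 2q + 2u^2 + 1 is an integer, the sum of squares is of the form 2k for an integer k.

2(2d^2 + 2d + 2q^2 + 2q + 2u^2 + 1)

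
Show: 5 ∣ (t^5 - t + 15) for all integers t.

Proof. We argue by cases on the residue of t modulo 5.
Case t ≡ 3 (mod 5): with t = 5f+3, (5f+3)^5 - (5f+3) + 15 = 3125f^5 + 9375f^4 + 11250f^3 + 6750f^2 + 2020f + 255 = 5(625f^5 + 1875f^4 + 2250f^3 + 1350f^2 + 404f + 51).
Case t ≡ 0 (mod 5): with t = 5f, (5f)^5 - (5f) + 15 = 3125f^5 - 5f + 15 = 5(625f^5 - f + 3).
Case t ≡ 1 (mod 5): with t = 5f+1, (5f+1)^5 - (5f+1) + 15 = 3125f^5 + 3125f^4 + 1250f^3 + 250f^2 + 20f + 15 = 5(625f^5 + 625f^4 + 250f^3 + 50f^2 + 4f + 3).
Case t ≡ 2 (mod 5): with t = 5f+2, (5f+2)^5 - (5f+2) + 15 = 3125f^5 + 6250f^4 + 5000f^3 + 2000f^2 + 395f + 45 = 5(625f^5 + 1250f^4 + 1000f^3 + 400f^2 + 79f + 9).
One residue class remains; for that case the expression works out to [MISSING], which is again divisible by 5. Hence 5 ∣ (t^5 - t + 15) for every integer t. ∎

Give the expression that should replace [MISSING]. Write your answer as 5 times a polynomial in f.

Only t ≡ 4 (mod 5) is unaccounted for. Put t = 5f+4:
(5f+4)^5 - (5f+4) + 15 expands to 3125f^5 + 12500f^4 + 20000f^3 + 16000f^2 + 6395f + 1035,
and factoring out 5 leaves 5(625f^5 + 2500f^4 + 4000f^3 + 3200f^2 + 1279f + 207).

5(625f^5 + 2500f^4 + 4000f^3 + 3200f^2 + 1279f + 207)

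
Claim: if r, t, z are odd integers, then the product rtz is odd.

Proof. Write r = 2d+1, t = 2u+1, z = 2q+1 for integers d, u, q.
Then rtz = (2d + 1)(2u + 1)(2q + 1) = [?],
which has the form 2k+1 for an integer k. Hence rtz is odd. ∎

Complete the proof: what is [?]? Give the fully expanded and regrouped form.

2(4dqu + 2dq + 2du + d + 2qu + q + u) + 1

Expanding: (2d + 1)(2u + 1)(2q + 1) = 8dqu + 4dq + 4du + 2d + 4qu + 2q + 2u + 1.
Every term except the constant is even, so this is 2(4dqu + 2dq + 2du + d + 2qu + q + u) + 1,
and 4dqu + 2dq + 2du + d + 2qu + q + u ∈ ℤ gives the required form.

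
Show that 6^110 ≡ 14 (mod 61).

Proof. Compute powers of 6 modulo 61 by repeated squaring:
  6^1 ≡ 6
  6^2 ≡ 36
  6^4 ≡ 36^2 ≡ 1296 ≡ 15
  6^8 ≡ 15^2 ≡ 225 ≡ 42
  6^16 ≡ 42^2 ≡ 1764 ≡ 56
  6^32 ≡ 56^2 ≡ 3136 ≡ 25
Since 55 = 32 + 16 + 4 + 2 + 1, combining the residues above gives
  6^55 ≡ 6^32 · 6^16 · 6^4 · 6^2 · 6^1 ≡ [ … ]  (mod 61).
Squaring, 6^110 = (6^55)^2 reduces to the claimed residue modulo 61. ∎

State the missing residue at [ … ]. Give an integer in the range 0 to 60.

40

Multiply the listed residues: 25 · 56 · 15 · 36 · 6 = 1400 → 21000 → 756000 → 4536000.
Reducing modulo 61: 4536000 = 74360·61 + 40, so 6^55 ≡ 40.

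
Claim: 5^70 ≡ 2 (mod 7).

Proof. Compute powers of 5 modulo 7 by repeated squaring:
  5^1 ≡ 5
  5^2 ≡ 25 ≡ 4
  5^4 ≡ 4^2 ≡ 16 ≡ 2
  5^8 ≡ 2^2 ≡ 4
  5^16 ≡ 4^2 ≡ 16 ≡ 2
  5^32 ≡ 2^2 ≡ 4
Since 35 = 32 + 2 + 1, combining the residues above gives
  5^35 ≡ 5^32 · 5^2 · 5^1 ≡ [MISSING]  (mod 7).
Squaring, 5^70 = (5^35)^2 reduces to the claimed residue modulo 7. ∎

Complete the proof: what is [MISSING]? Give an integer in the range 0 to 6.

Multiply the listed residues: 4 · 4 · 5 = 16 → 80.
Reducing modulo 7: 80 = 11·7 + 3, so 5^35 ≡ 3.

3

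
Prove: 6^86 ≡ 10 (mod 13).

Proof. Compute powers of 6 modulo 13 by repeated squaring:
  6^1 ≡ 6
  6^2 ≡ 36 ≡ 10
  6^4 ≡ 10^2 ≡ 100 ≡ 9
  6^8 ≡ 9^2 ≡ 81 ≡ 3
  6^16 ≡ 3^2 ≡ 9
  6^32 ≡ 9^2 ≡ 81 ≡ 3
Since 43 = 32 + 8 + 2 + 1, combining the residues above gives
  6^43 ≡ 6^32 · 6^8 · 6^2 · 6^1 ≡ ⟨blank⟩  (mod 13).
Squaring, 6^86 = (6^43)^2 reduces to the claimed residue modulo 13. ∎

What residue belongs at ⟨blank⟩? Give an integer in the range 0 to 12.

7

6^32 · 6^8 · 6^2 · 6^1 ≡ 3 · 3 · 10 · 6 = 540.
540 mod 13 = 7, so 6^43 ≡ 7 (mod 13).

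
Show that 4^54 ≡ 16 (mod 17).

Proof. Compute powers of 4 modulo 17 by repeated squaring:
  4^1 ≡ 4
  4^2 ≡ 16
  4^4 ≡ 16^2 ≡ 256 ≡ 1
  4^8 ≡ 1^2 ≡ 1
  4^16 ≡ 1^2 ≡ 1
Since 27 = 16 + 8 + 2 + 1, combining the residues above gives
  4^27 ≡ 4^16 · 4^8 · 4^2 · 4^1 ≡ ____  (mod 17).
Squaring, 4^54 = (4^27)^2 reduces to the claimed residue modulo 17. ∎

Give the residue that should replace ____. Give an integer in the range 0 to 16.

13

Multiply the listed residues: 1 · 1 · 16 · 4 = 1 → 16 → 64.
Reducing modulo 17: 64 = 3·17 + 13, so 4^27 ≡ 13.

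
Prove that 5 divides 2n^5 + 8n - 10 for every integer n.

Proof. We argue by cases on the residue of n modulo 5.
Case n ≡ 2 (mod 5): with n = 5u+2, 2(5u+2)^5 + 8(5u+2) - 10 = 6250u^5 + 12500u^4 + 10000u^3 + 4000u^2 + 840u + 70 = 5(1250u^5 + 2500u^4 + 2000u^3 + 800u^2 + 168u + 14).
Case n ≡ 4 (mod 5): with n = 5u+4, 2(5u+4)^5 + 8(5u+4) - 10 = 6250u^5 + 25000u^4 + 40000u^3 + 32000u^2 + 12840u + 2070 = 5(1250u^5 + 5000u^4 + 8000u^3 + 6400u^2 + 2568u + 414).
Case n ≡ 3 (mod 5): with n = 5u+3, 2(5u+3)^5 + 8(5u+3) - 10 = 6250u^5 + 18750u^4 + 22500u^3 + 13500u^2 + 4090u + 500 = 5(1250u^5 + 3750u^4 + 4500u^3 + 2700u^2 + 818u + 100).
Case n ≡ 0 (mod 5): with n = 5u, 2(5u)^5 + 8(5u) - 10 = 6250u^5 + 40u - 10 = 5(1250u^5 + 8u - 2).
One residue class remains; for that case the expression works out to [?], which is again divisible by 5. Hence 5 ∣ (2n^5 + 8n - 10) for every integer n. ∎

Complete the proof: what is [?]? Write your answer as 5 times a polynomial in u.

5(1250u^5 + 1250u^4 + 500u^3 + 100u^2 + 18u)

Only n ≡ 1 (mod 5) is unaccounted for. Put n = 5u+1:
2(5u+1)^5 + 8(5u+1) - 10 expands to 6250u^5 + 6250u^4 + 2500u^3 + 500u^2 + 90u,
and factoring out 5 leaves 5(1250u^5 + 1250u^4 + 500u^3 + 100u^2 + 18u).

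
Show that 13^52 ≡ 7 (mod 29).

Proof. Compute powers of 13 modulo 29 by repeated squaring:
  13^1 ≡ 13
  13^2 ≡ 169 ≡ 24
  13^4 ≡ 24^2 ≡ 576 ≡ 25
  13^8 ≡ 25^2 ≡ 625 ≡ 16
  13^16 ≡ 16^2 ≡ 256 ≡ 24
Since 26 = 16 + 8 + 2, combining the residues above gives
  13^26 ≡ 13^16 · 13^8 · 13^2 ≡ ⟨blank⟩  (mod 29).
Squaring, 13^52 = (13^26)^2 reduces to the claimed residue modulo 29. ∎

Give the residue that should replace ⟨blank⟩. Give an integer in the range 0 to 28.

23

13^16 · 13^8 · 13^2 ≡ 24 · 16 · 24 = 9216.
9216 mod 29 = 23, so 13^26 ≡ 23 (mod 29).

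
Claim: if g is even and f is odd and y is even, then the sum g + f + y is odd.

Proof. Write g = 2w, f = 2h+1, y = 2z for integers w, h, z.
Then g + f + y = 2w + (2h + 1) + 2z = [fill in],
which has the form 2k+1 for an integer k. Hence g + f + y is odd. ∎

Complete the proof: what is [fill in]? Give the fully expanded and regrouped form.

Expanding: 2w + (2h + 1) + 2z = 2h + 2w + 2z + 1.
Every term except the constant is even, so this is 2(h + w + z) + 1,
and h + w + z ∈ ℤ gives the required form.

2(h + w + z) + 1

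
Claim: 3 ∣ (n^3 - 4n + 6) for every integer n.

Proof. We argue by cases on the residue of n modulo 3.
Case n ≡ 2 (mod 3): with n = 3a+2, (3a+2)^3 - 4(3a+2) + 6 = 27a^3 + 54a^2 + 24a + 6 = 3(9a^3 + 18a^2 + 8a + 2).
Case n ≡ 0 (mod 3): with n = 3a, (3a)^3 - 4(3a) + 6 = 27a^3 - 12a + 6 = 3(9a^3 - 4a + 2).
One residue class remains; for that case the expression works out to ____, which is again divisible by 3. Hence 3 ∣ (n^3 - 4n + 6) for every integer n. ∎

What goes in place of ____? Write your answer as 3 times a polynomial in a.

Only n ≡ 1 (mod 3) is unaccounted for. Put n = 3a+1:
(3a+1)^3 - 4(3a+1) + 6 expands to 27a^3 + 27a^2 - 3a + 3,
and factoring out 3 leaves 3(9a^3 + 9a^2 - a + 1).

3(9a^3 + 9a^2 - a + 1)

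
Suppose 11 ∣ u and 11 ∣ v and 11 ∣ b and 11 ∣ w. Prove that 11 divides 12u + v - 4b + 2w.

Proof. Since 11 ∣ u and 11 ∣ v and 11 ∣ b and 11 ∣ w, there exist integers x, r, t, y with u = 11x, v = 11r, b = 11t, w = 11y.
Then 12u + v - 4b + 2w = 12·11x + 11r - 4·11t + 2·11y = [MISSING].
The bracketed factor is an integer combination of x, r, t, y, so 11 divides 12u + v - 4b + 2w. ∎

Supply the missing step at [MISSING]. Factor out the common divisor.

Each term has a factor of 11: 12·11x + 11r - 4·11t + 2·11y = 11·(r - 4t + 12x + 2y).
Since r - 4t + 12x + 2y is an integer, 11 ∣ (12u + v - 4b + 2w).

11(r - 4t + 12x + 2y)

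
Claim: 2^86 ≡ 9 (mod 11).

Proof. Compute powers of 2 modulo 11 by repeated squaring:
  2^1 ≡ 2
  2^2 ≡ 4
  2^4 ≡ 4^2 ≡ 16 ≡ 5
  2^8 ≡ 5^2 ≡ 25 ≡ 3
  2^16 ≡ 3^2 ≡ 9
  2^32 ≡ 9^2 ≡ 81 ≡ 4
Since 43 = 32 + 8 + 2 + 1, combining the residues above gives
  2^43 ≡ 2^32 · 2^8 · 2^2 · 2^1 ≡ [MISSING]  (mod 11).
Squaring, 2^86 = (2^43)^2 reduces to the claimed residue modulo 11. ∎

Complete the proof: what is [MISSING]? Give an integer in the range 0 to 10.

Multiply the listed residues: 4 · 3 · 4 · 2 = 12 → 48 → 96.
Reducing modulo 11: 96 = 8·11 + 8, so 2^43 ≡ 8.

8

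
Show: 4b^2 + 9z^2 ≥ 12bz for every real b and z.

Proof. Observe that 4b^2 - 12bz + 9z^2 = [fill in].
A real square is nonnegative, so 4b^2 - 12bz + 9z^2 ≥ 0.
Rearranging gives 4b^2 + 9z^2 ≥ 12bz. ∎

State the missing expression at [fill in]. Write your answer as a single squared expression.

(2b - 3z)^2

The leading and trailing coefficients are 2^2 and 3^2, and 12 = 2·2·3, so the trinomial is (2b - 3z)^2.
Hence 4b^2 - 12bz + 9z^2 ≥ 0.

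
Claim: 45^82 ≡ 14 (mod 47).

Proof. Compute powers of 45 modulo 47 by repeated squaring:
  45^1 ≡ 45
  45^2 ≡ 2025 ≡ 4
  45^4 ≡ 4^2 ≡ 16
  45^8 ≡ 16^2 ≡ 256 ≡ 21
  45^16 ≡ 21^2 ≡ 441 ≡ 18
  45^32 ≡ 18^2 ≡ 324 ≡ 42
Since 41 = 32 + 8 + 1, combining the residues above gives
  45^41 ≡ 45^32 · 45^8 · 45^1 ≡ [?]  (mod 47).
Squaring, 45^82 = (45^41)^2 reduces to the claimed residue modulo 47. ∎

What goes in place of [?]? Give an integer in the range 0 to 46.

45^32 · 45^8 · 45^1 ≡ 42 · 21 · 45 = 39690.
39690 mod 47 = 22, so 45^41 ≡ 22 (mod 47).

22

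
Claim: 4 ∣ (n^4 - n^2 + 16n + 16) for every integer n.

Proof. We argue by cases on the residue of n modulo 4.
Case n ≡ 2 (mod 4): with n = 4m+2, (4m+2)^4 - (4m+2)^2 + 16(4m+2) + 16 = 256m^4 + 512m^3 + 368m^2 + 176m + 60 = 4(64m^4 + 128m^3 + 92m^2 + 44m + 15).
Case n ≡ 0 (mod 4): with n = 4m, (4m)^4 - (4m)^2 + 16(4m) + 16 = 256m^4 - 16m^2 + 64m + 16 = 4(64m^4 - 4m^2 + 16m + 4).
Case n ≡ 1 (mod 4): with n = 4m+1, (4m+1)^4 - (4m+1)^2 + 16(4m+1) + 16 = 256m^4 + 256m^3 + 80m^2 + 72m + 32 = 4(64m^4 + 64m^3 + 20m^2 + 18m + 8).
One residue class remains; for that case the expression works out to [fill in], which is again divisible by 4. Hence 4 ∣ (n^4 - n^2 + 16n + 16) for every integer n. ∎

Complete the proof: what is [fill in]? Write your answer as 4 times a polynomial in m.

Only n ≡ 3 (mod 4) is unaccounted for. Put n = 4m+3:
(4m+3)^4 - (4m+3)^2 + 16(4m+3) + 16 expands to 256m^4 + 768m^3 + 848m^2 + 472m + 136,
and factoring out 4 leaves 4(64m^4 + 192m^3 + 212m^2 + 118m + 34).

4(64m^4 + 192m^3 + 212m^2 + 118m + 34)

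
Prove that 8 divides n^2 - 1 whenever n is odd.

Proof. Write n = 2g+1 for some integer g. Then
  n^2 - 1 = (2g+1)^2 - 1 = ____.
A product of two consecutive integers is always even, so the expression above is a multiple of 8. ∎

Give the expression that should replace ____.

(2g+1)^2 - 1 = 4g^2 + 4g + 1 - 1 = 4g^2 + 4g = 4g(g+1).
Since g and g+1 are consecutive, g(g+1) is even, and 4·(even) is a multiple of 8.

4g(g + 1)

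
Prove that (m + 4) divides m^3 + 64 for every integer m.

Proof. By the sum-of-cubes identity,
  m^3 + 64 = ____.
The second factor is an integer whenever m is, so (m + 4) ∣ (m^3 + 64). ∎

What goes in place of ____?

(m + 4)(m^2 - 4m + 16)

Polynomial division of m^3 + 64 by m + 4 leaves remainder 0 and quotient m^2 - 4m + 16.
Hence m^3 + 64 = (m + 4)(m^2 - 4m + 16).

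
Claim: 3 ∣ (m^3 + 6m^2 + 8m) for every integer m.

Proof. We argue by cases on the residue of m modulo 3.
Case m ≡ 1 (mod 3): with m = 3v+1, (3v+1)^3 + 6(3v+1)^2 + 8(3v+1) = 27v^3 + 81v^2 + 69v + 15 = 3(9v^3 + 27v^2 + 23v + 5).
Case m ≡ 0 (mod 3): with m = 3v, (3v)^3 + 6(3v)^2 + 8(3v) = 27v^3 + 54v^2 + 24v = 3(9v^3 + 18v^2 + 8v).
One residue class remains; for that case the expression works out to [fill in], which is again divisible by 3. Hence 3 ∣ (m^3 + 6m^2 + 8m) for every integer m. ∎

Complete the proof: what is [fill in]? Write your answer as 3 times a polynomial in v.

Only m ≡ 2 (mod 3) is unaccounted for. Put m = 3v+2:
(3v+2)^3 + 6(3v+2)^2 + 8(3v+2) expands to 27v^3 + 108v^2 + 132v + 48,
and factoring out 3 leaves 3(9v^3 + 36v^2 + 44v + 16).

3(9v^3 + 36v^2 + 44v + 16)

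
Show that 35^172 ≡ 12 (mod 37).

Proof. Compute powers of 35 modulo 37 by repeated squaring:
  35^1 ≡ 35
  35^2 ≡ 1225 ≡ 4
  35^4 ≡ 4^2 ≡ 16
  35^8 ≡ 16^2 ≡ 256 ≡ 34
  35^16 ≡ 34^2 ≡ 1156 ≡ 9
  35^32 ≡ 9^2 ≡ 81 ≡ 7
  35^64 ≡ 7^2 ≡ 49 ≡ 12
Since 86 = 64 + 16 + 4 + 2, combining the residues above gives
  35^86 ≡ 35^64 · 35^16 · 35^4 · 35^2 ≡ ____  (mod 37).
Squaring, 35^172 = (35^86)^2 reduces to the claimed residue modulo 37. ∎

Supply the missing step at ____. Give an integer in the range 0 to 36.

30

Multiply the listed residues: 12 · 9 · 16 · 4 = 108 → 1728 → 6912.
Reducing modulo 37: 6912 = 186·37 + 30, so 35^86 ≡ 30.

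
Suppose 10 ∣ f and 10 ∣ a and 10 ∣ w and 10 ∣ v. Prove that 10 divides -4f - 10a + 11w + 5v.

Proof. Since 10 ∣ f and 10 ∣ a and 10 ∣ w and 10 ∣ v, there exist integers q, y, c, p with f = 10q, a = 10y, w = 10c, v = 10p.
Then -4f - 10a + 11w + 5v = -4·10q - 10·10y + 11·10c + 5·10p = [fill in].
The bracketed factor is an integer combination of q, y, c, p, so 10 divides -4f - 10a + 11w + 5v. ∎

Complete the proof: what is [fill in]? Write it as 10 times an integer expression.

10(11c + 5p - 4q - 10y)

Pull the common 10 out of every term: -4·10q - 10·10y + 11·10c + 5·10p = 10(11c + 5p - 4q - 10y).
11c + 5p - 4q - 10y is an integer, which exhibits the divisibility.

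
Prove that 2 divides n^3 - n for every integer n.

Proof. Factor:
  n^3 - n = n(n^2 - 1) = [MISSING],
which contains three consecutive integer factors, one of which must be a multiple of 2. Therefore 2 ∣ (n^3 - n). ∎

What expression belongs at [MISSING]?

n(n^2 - 1) = n(n - 1)(n + 1) = (n - 1)n(n + 1).
These three factors are consecutive integers, so their product is divisible by 2.

(n - 1)n(n + 1)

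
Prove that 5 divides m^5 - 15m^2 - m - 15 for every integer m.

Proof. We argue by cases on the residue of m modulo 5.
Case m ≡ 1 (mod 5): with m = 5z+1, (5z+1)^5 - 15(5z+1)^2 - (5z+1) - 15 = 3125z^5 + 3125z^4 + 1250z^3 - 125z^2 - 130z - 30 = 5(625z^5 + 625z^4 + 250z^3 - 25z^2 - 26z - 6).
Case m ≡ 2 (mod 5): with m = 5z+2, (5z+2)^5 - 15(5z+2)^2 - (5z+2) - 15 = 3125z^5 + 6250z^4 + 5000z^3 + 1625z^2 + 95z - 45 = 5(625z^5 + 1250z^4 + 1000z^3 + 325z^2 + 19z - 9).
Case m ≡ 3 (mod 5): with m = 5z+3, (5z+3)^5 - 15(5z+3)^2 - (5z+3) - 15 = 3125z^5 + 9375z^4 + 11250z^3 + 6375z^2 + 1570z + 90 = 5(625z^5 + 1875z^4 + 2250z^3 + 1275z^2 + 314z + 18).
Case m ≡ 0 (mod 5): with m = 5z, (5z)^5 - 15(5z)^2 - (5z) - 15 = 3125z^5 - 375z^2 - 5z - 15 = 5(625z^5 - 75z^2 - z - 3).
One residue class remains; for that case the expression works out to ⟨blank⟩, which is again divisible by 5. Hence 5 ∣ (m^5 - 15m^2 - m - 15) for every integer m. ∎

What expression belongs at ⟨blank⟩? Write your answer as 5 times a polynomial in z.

5(625z^5 + 2500z^4 + 4000z^3 + 3125z^2 + 1159z + 153)

The residues treated are {1, 2, 3, 0}, so the missing case is m ≡ 4 (mod 5); write m = 5z+4.
Then (5z+4)^5 - 15(5z+4)^2 - (5z+4) - 15 = 3125z^5 + 12500z^4 + 20000z^3 + 15625z^2 + 5795z + 765 = 5(625z^5 + 2500z^4 + 4000z^3 + 3125z^2 + 1159z + 153).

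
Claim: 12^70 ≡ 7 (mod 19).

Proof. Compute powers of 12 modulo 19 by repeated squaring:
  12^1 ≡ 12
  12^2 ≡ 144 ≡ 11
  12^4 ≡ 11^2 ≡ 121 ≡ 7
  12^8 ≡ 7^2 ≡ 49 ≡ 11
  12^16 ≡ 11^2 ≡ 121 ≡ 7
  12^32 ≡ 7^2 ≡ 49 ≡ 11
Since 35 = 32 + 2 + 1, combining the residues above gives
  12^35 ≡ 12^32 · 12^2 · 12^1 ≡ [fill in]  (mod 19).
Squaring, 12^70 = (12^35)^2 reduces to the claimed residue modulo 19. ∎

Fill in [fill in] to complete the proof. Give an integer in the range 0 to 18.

Multiply the listed residues: 11 · 11 · 12 = 121 → 1452.
Reducing modulo 19: 1452 = 76·19 + 8, so 12^35 ≡ 8.

8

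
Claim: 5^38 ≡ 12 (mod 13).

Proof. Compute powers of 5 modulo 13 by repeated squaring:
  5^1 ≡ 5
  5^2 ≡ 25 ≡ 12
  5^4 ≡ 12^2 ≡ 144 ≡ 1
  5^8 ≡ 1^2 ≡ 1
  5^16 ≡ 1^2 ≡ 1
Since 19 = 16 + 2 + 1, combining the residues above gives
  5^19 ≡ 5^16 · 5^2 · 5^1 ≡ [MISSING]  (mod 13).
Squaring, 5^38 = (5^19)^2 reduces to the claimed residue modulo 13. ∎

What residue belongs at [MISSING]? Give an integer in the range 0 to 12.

8

5^16 · 5^2 · 5^1 ≡ 1 · 12 · 5 = 60.
60 mod 13 = 8, so 5^19 ≡ 8 (mod 13).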